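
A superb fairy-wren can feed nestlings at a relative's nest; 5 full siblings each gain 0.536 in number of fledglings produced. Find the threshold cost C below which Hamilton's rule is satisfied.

r to a full sibling = 1/2 (full sibs share both parents — two paths of length 2: r = 2·(1/2)^2 = 1/2).
Hamilton's rule: n·r·B > C, so the trait is favored while C < n·r·B = 5·0.5·0.536 = 1.34.

1.34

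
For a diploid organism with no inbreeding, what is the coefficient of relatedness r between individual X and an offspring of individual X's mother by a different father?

Each parent–offspring link contributes a factor of 1/2, and independent paths through distinct common ancestors add.
Half-sibs share one parent — one path of length 2: r = (1/2)^2 = 1/4.

0.25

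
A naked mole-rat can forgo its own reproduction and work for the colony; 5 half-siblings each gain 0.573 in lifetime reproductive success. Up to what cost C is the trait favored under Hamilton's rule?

0.71625

r to a half-sibling = 0.25 (half-sibs share one parent — one path of length 2: r = (1/2)^2 = 1/4).
Hamilton's rule: n·r·B > C, so the trait is favored while C < n·r·B = 5·0.25·0.573 = 0.71625.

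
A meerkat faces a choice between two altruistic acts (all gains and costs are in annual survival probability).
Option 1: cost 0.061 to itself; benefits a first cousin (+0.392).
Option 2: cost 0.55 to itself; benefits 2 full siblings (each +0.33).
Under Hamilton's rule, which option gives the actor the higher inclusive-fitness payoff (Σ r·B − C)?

Option 1

Option 1: r to a first cousin = 0.125.
Option 1: Σ r·B − C = (1·0.125·0.392) − 0.061 = -0.012.
Option 2: r to a full sibling = 0.5.
Option 2: Σ r·B − C = (2·0.5·0.33) − 0.55 = -0.22.
Option 1 has the higher net inclusive-fitness payoff.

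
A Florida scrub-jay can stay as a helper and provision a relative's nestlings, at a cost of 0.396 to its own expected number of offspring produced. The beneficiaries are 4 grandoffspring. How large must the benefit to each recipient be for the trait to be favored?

r to a grandoffspring = 0.25 (two parent–offspring links: r = (1/2)^2 = 1/4).
Hamilton's rule with n recipients of equal r: n·r·B > C, so B > C/(n·r) = 0.396/(4·0.25) = 0.396.

0.396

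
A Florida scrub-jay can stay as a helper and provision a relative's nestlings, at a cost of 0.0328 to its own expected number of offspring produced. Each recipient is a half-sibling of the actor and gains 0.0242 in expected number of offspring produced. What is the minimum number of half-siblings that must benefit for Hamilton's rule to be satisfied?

r to a half-sibling = 1/4 (half-sibs share one parent — one path of length 2: r = (1/2)^2 = 1/4).
Hamilton's rule: n·r·B > C  ⇒  n > C/(r·B) = 0.0328/(0.25·0.0242) = 5.421.
The smallest integer exceeding 5.421 is 6.

6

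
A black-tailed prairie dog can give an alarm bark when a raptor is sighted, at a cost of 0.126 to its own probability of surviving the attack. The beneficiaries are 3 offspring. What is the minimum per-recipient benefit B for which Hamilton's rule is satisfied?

0.084

r to an offspring = 1/2 (one parent–offspring link: r = (1/2)^1 = 1/2).
Hamilton's rule with n recipients of equal r: n·r·B > C, so B > C/(n·r) = 0.126/(3·0.5) = 0.084.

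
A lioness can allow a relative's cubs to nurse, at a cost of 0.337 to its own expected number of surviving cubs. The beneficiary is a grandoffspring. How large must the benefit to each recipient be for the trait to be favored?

1.348

r to a grandoffspring = 0.25 (two parent–offspring links: r = (1/2)^2 = 1/4).
Hamilton's rule with n recipients of equal r: n·r·B > C, so B > C/(n·r) = 0.337/(1·0.25) = 1.348.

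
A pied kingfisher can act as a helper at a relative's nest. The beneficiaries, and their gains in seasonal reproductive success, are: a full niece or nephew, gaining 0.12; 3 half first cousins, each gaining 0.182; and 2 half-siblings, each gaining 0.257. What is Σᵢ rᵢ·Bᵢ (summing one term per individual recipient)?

r to a full niece or nephew = 0.25 (full aunt/uncle↔niece/nephew: two paths of length 3 through the shared grandparent pair: r = 2·(1/2)^3 = 1/4).
r to a half first cousin = 1/16 (half first cousins share one grandparent — one path of length 4: r = (1/2)^4 = 1/16).
r to a half-sibling = 1/4 (half-sibs share one parent — one path of length 2: r = (1/2)^2 = 1/4).
Summing one r·B term per recipient: 1·0.25·0.12 + 3·0.0625·0.182 + 2·0.25·0.257 = 0.192625.

0.192625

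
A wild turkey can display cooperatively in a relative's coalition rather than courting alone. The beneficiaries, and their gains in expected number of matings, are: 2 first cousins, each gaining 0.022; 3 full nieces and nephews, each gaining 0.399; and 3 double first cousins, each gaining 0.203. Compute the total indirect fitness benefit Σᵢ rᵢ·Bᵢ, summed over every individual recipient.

r to a first cousin = 1/8 (first cousins share one grandparent pair — two paths of length 4: r = 2·(1/2)^4 = 1/8).
r to a full niece or nephew = 0.25 (full aunt/uncle↔niece/nephew: two paths of length 3 through the shared grandparent pair: r = 2·(1/2)^3 = 1/4).
r to a double first cousin = 1/4 (double first cousins share both grandparent pairs — four paths of length 4: r = 4·(1/2)^4 = 1/4).
Summing one r·B term per recipient: 2·0.125·0.022 + 3·0.25·0.399 + 3·0.25·0.203 = 0.457.

0.457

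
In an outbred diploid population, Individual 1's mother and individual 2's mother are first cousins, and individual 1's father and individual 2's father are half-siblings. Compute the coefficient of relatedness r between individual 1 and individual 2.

0.09375

Independent pedigree routes through distinct common ancestors add.
Individual 1 and individual 2 are related in two ways: second cousins through their mothers (r = 1/32) and half first cousins through their fathers (r = 1/16).
r = 1/32 + 1/16 = 3/32 = 0.09375.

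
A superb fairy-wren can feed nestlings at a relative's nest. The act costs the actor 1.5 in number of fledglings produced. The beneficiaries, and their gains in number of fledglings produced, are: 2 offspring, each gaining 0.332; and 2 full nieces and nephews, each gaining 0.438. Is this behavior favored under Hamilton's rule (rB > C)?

Hamilton's rule: the trait is favored when the sum of r·B over every recipient exceeds the actor's cost C.
r to an offspring = 0.5 (one parent–offspring link: r = (1/2)^1 = 1/2).
r to a full niece or nephew = 0.25 (full aunt/uncle↔niece/nephew: two paths of length 3 through the shared grandparent pair: r = 2·(1/2)^3 = 1/4).
Summing one r·B term per recipient: 2·0.5·0.332 + 2·0.25·0.438 = 0.551.
0.551 < 1.5: the indirect benefit is less than the cost.

No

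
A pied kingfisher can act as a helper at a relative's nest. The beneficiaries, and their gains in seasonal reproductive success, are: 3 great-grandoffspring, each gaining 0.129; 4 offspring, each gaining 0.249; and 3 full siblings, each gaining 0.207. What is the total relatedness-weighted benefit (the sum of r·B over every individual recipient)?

0.856875

r to a great-grandoffspring = 1/8 (three parent–offspring links: r = (1/2)^3 = 1/8).
r to an offspring = 0.5 (one parent–offspring link: r = (1/2)^1 = 1/2).
r to a full sibling = 0.5 (full sibs share both parents — two paths of length 2: r = 2·(1/2)^2 = 1/2).
Summing one r·B term per recipient: 3·0.125·0.129 + 4·0.5·0.249 + 3·0.5·0.207 = 0.856875.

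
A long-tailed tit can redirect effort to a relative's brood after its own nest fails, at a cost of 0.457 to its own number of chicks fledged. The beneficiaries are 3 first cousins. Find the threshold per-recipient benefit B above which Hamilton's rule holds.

r to a first cousin = 1/8 (first cousins share one grandparent pair — two paths of length 4: r = 2·(1/2)^4 = 1/8).
Hamilton's rule with n recipients of equal r: n·r·B > C, so B > C/(n·r) = 0.457/(3·0.125) = 1.2187.

1.2187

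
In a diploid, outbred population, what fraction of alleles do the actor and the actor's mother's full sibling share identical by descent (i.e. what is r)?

0.25

Each parent–offspring link contributes a factor of 1/2, and independent paths through distinct common ancestors add.
Full aunt/uncle↔niece/nephew: two paths of length 3 through the shared grandparent pair: r = 2·(1/2)^3 = 1/4.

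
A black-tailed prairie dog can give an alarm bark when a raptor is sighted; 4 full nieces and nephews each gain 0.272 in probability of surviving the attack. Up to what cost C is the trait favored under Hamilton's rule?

0.272

r to a full niece or nephew = 1/4 (full aunt/uncle↔niece/nephew: two paths of length 3 through the shared grandparent pair: r = 2·(1/2)^3 = 1/4).
Hamilton's rule: n·r·B > C, so the trait is favored while C < n·r·B = 4·0.25·0.272 = 0.272.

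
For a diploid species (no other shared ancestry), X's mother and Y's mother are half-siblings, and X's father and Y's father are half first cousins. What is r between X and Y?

Relatedness sums over independent paths through distinct common ancestors.
X and Y are related in two ways: half first cousins through their mothers (r = 1/16) and half second cousins through their fathers (r = 1/64).
r = 1/16 + 1/64 = 0.078125.

0.078125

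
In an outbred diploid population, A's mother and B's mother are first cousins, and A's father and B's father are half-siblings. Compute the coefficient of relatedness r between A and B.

Wright's path rule: contributions from independent ancestry routes add.
A and B are related in two ways: second cousins through their mothers (r = 1/32) and half first cousins through their fathers (r = 1/16).
r = 1/32 + 1/16 = 0.09375.

0.09375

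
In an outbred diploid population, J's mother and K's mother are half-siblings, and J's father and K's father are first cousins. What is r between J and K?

0.09375

Wright's path rule: contributions from independent ancestry routes add.
J and K are related in two ways: half first cousins through their mothers (r = 1/16) and second cousins through their fathers (r = 1/32).
r = 1/16 + 1/32 = 3/32 = 0.09375.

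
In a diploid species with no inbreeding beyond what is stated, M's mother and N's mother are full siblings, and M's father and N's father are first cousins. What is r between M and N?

0.15625

Wright's path rule: contributions from independent ancestry routes add.
M and N are related in two ways: first cousins through their mothers (r = 1/8) and second cousins through their fathers (r = 1/32).
r = 1/8 + 1/32 = 5/32 = 0.15625.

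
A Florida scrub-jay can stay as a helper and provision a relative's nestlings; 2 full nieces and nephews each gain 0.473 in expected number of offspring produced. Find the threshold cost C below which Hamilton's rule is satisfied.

r to a full niece or nephew = 1/4 (full aunt/uncle↔niece/nephew: two paths of length 3 through the shared grandparent pair: r = 2·(1/2)^3 = 1/4).
Hamilton's rule: n·r·B > C, so the trait is favored while C < n·r·B = 2·0.25·0.473 = 0.2365.

0.2365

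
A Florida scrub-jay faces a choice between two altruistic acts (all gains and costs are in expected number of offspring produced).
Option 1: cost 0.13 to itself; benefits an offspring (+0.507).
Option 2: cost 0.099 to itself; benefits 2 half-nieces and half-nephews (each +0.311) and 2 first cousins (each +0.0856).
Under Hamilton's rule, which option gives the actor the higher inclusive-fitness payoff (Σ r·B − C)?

Option 1

Option 1: r to an offspring = 0.5.
Option 1: Σ r·B − C = (1·0.5·0.507) − 0.13 = 0.1235.
Option 2: r to a half-niece or half-nephew = 0.125.
Option 2: r to a first cousin = 0.125.
Option 2: Σ r·B − C = (2·0.125·0.311 + 2·0.125·0.0856) − 0.099 = 0.00015.
Option 1 has the higher net inclusive-fitness payoff.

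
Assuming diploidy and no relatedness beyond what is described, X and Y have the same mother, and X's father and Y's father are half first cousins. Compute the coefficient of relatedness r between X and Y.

0.265625

Relatedness sums over independent paths through distinct common ancestors.
X and Y are related in two ways: half-sibs through their shared mother (r = 1/4) and half second cousins through their fathers (r = 1/64).
r = 1/4 + 1/64 = 17/64 = 0.265625.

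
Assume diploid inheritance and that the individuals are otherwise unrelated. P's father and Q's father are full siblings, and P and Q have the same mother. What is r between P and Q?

0.375

Wright's path rule: contributions from independent ancestry routes add.
P and Q are related in two ways: first cousins through their fathers (r = 1/8) and half-sibs through their shared mother (r = 1/4).
r = 1/8 + 1/4 = 3/8 = 0.375.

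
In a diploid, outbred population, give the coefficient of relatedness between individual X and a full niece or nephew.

0.25

Each parent–offspring link contributes a factor of 1/2, and independent paths through distinct common ancestors add.
Full aunt/uncle↔niece/nephew: two paths of length 3 through the shared grandparent pair: r = 2·(1/2)^3 = 1/4.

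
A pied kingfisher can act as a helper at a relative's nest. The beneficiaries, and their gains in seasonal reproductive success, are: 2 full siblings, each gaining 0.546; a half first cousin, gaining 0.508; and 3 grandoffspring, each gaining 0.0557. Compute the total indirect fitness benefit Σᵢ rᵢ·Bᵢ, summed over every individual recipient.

r to a full sibling = 1/2 (full sibs share both parents — two paths of length 2: r = 2·(1/2)^2 = 1/2).
r to a half first cousin = 0.0625 (half first cousins share one grandparent — one path of length 4: r = (1/2)^4 = 1/16).
r to a grandoffspring = 0.25 (two parent–offspring links: r = (1/2)^2 = 1/4).
Summing one r·B term per recipient: 2·0.5·0.546 + 1·0.0625·0.508 + 3·0.25·0.0557 = 0.619525.

0.619525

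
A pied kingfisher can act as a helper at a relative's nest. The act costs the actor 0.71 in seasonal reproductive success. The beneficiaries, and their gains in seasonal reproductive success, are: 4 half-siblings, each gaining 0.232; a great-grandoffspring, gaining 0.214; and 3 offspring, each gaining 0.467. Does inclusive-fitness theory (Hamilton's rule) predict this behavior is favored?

Hamilton's rule: the trait is favored when the sum of r·B over every recipient exceeds the actor's cost C.
r to a half-sibling = 0.25 (half-sibs share one parent — one path of length 2: r = (1/2)^2 = 1/4).
r to a great-grandoffspring = 1/8 (three parent–offspring links: r = (1/2)^3 = 1/8).
r to an offspring = 1/2 (one parent–offspring link: r = (1/2)^1 = 1/2).
Summing one r·B term per recipient: 4·0.25·0.232 + 1·0.125·0.214 + 3·0.5·0.467 = 0.95925.
0.95925 > 0.71: the indirect benefit exceeds the cost.

Yes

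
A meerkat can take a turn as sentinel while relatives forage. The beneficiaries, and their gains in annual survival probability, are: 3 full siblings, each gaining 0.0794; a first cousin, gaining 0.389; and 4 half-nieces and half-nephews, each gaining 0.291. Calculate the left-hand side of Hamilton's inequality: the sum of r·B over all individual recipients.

0.313225

r to a full sibling = 1/2 (full sibs share both parents — two paths of length 2: r = 2·(1/2)^2 = 1/2).
r to a first cousin = 1/8 (first cousins share one grandparent pair — two paths of length 4: r = 2·(1/2)^4 = 1/8).
r to a half-niece or half-nephew = 1/8 (half-aunt/uncle↔niece/nephew: one path of length 3: r = (1/2)^3 = 1/8).
Summing one r·B term per recipient: 3·0.5·0.0794 + 1·0.125·0.389 + 4·0.125·0.291 = 0.313225.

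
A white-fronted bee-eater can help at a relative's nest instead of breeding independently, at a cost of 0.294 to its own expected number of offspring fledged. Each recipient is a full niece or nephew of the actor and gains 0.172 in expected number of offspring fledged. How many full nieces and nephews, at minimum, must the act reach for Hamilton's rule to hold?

r to a full niece or nephew = 0.25 (full aunt/uncle↔niece/nephew: two paths of length 3 through the shared grandparent pair: r = 2·(1/2)^3 = 1/4).
Hamilton's rule: n·r·B > C  ⇒  n > C/(r·B) = 0.294/(0.25·0.172) = 6.837.
The smallest integer exceeding 6.837 is 7.

7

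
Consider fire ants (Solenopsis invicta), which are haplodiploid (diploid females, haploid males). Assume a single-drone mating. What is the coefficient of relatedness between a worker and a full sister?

Haplodiploid full sisters inherit their father's entire haploid genome identically (contributing 1/2) and on average half of their mother's contribution (1/2 · 1/2 = 1/4); r = 1/2 + 1/4 = 3/4.

0.75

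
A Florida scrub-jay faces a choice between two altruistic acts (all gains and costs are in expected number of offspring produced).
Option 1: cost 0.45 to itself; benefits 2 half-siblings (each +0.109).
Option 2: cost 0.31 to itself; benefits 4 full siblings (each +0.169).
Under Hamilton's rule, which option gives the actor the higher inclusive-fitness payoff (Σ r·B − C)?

Option 2

Option 1: r to a half-sibling = 0.25.
Option 1: Σ r·B − C = (2·0.25·0.109) − 0.45 = -0.3955.
Option 2: r to a full sibling = 0.5.
Option 2: Σ r·B − C = (4·0.5·0.169) − 0.31 = 0.028.
Option 2 has the higher net inclusive-fitness payoff.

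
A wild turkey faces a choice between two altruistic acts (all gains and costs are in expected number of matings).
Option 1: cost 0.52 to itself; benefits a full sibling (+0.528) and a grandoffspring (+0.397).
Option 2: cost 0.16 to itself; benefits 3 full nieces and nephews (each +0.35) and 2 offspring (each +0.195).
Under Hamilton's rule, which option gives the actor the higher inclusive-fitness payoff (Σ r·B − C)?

Option 1: r to a full sibling = 0.5.
Option 1: r to a grandoffspring = 0.25.
Option 1: Σ r·B − C = (1·0.5·0.528 + 1·0.25·0.397) − 0.52 = -0.15675.
Option 2: r to a full niece or nephew = 0.25.
Option 2: r to an offspring = 0.5.
Option 2: Σ r·B − C = (3·0.25·0.35 + 2·0.5·0.195) − 0.16 = 0.2975.
Option 2 has the higher net inclusive-fitness payoff.

Option 2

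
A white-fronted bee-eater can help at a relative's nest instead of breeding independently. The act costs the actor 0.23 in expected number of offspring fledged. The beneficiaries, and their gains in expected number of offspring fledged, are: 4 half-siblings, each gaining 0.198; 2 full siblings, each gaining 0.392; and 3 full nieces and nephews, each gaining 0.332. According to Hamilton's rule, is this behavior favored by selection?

Hamilton's rule: the trait is favored when the sum of r·B over every recipient exceeds the actor's cost C.
r to a half-sibling = 1/4 (half-sibs share one parent — one path of length 2: r = (1/2)^2 = 1/4).
r to a full sibling = 1/2 (full sibs share both parents — two paths of length 2: r = 2·(1/2)^2 = 1/2).
r to a full niece or nephew = 1/4 (full aunt/uncle↔niece/nephew: two paths of length 3 through the shared grandparent pair: r = 2·(1/2)^3 = 1/4).
Summing one r·B term per recipient: 4·0.25·0.198 + 2·0.5·0.392 + 3·0.25·0.332 = 0.839.
0.839 > 0.23: the indirect benefit exceeds the cost.

Yes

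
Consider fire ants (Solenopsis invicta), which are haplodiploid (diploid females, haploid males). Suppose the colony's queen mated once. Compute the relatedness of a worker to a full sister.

0.75

Haplodiploid full sisters inherit their father's entire haploid genome identically (contributing 1/2) and on average half of their mother's contribution (1/2 · 1/2 = 1/4); r = 1/2 + 1/4 = 3/4.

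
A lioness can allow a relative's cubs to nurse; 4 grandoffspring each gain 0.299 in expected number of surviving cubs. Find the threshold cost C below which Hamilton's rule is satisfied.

r to a grandoffspring = 0.25 (two parent–offspring links: r = (1/2)^2 = 1/4).
Hamilton's rule: n·r·B > C, so the trait is favored while C < n·r·B = 4·0.25·0.299 = 0.299.

0.299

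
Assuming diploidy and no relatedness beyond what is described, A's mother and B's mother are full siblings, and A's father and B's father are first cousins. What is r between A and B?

With two independent routes of shared ancestry, r is the sum of the two contributions.
A and B are related in two ways: first cousins through their mothers (r = 1/8) and second cousins through their fathers (r = 1/32).
r = 1/8 + 1/32 = 0.15625.

0.15625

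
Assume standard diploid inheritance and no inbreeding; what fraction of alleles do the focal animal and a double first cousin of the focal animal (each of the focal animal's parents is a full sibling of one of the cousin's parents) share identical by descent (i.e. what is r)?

Each parent–offspring link contributes a factor of 1/2, and independent paths through distinct common ancestors add.
Double first cousins share both grandparent pairs — four paths of length 4: r = 4·(1/2)^4 = 1/4.

0.25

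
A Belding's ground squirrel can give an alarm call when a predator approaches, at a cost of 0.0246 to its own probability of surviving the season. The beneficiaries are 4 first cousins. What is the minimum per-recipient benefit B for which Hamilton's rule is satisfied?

0.0492

r to a first cousin = 1/8 (first cousins share one grandparent pair — two paths of length 4: r = 2·(1/2)^4 = 1/8).
Hamilton's rule with n recipients of equal r: n·r·B > C, so B > C/(n·r) = 0.0246/(4·0.125) = 0.0492.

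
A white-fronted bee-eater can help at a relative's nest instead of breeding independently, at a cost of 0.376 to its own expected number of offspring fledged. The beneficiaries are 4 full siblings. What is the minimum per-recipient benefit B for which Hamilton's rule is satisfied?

0.188

r to a full sibling = 1/2 (full sibs share both parents — two paths of length 2: r = 2·(1/2)^2 = 1/2).
Hamilton's rule with n recipients of equal r: n·r·B > C, so B > C/(n·r) = 0.376/(4·0.5) = 0.188.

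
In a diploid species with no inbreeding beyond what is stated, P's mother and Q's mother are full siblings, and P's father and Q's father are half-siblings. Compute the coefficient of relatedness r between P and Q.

0.1875

Independent pedigree routes through distinct common ancestors add.
P and Q are related in two ways: first cousins through their mothers (r = 1/8) and half first cousins through their fathers (r = 1/16).
r = 1/8 + 1/16 = 3/16 = 0.1875.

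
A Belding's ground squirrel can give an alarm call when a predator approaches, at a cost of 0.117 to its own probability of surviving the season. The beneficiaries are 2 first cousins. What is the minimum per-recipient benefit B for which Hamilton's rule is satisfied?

r to a first cousin = 0.125 (first cousins share one grandparent pair — two paths of length 4: r = 2·(1/2)^4 = 1/8).
Hamilton's rule with n recipients of equal r: n·r·B > C, so B > C/(n·r) = 0.117/(2·0.125) = 0.468.

0.468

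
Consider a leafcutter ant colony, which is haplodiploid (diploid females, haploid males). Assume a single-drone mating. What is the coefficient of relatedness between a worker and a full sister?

0.75

Haplodiploid full sisters inherit their father's entire haploid genome identically (contributing 1/2) and on average half of their mother's contribution (1/2 · 1/2 = 1/4); r = 1/2 + 1/4 = 3/4.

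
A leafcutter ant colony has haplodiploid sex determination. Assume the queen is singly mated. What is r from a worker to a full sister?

0.75

Haplodiploid full sisters inherit their father's entire haploid genome identically (contributing 1/2) and on average half of their mother's contribution (1/2 · 1/2 = 1/4); r = 1/2 + 1/4 = 3/4.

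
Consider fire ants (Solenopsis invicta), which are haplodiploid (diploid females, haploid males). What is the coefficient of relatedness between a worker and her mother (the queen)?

0.5

One meiotic link between diploid queen and diploid daughter: r = 1/2.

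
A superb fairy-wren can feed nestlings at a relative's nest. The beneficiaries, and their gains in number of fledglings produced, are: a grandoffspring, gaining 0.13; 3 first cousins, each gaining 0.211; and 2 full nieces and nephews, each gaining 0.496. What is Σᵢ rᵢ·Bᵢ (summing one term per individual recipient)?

0.359625

r to a grandoffspring = 1/4 (two parent–offspring links: r = (1/2)^2 = 1/4).
r to a first cousin = 1/8 (first cousins share one grandparent pair — two paths of length 4: r = 2·(1/2)^4 = 1/8).
r to a full niece or nephew = 0.25 (full aunt/uncle↔niece/nephew: two paths of length 3 through the shared grandparent pair: r = 2·(1/2)^3 = 1/4).
Summing one r·B term per recipient: 1·0.25·0.13 + 3·0.125·0.211 + 2·0.25·0.496 = 0.359625.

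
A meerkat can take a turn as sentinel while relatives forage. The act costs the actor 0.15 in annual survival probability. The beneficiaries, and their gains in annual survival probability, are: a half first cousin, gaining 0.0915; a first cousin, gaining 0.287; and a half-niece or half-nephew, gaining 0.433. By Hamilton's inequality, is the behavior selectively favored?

Hamilton's rule: the trait is favored when the sum of r·B over every recipient exceeds the actor's cost C.
r to a half first cousin = 1/16 (half first cousins share one grandparent — one path of length 4: r = (1/2)^4 = 1/16).
r to a first cousin = 0.125 (first cousins share one grandparent pair — two paths of length 4: r = 2·(1/2)^4 = 1/8).
r to a half-niece or half-nephew = 1/8 (half-aunt/uncle↔niece/nephew: one path of length 3: r = (1/2)^3 = 1/8).
Summing one r·B term per recipient: 1·0.0625·0.0915 + 1·0.125·0.287 + 1·0.125·0.433 = 0.09571875.
0.09571875 < 0.15: the indirect benefit is less than the cost.

No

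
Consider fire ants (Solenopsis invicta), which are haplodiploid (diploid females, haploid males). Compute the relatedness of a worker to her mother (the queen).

0.5

One meiotic link between diploid queen and diploid daughter: r = 1/2.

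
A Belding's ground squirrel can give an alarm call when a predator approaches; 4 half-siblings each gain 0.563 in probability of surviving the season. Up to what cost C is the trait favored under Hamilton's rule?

r to a half-sibling = 0.25 (half-sibs share one parent — one path of length 2: r = (1/2)^2 = 1/4).
Hamilton's rule: n·r·B > C, so the trait is favored while C < n·r·B = 4·0.25·0.563 = 0.563.

0.563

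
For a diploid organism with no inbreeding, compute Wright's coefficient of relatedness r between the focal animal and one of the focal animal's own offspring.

Each parent–offspring link contributes a factor of 1/2, and independent paths through distinct common ancestors add.
One parent–offspring link: r = (1/2)^1 = 1/2.

0.5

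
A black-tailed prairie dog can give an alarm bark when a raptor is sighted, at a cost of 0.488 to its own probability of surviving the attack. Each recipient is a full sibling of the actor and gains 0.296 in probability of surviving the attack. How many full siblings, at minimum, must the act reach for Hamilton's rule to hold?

r to a full sibling = 1/2 (full sibs share both parents — two paths of length 2: r = 2·(1/2)^2 = 1/2).
Hamilton's rule: n·r·B > C  ⇒  n > C/(r·B) = 0.488/(0.5·0.296) = 3.297.
The smallest integer exceeding 3.297 is 4.

4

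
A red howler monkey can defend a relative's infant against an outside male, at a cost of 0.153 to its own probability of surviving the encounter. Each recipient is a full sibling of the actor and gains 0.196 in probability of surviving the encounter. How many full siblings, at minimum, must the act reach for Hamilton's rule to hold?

2

r to a full sibling = 1/2 (full sibs share both parents — two paths of length 2: r = 2·(1/2)^2 = 1/2).
Hamilton's rule: n·r·B > C  ⇒  n > C/(r·B) = 0.153/(0.5·0.196) = 1.561.
The smallest integer exceeding 1.561 is 2.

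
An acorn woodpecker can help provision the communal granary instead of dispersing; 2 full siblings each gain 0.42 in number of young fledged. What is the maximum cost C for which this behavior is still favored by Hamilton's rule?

r to a full sibling = 1/2 (full sibs share both parents — two paths of length 2: r = 2·(1/2)^2 = 1/2).
Hamilton's rule: n·r·B > C, so the trait is favored while C < n·r·B = 2·0.5·0.42 = 0.42.

0.42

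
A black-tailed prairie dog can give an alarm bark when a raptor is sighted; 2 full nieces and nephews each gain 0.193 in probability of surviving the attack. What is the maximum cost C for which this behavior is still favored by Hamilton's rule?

0.0965

r to a full niece or nephew = 1/4 (full aunt/uncle↔niece/nephew: two paths of length 3 through the shared grandparent pair: r = 2·(1/2)^3 = 1/4).
Hamilton's rule: n·r·B > C, so the trait is favored while C < n·r·B = 2·0.25·0.193 = 0.0965.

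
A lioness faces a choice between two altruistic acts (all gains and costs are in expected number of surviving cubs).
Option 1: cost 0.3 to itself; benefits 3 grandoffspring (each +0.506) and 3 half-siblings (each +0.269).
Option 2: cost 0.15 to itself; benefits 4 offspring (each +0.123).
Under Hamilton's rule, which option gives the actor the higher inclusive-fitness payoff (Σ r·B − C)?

Option 1: r to a grandoffspring = 0.25.
Option 1: r to a half-sibling = 0.25.
Option 1: Σ r·B − C = (3·0.25·0.506 + 3·0.25·0.269) − 0.3 = 0.28125.
Option 2: r to an offspring = 0.5.
Option 2: Σ r·B − C = (4·0.5·0.123) − 0.15 = 0.096.
Option 1 has the higher net inclusive-fitness payoff.

Option 1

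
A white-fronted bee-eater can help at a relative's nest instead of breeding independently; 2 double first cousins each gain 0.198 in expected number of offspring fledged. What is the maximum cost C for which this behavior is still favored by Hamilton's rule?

0.099

r to a double first cousin = 0.25 (double first cousins share both grandparent pairs — four paths of length 4: r = 4·(1/2)^4 = 1/4).
Hamilton's rule: n·r·B > C, so the trait is favored while C < n·r·B = 2·0.25·0.198 = 0.099.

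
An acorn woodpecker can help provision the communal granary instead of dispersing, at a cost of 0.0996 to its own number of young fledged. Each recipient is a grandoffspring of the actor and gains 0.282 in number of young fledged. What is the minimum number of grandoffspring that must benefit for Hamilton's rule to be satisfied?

2

r to a grandoffspring = 1/4 (two parent–offspring links: r = (1/2)^2 = 1/4).
Hamilton's rule: n·r·B > C  ⇒  n > C/(r·B) = 0.0996/(0.25·0.282) = 1.413.
The smallest integer exceeding 1.413 is 2.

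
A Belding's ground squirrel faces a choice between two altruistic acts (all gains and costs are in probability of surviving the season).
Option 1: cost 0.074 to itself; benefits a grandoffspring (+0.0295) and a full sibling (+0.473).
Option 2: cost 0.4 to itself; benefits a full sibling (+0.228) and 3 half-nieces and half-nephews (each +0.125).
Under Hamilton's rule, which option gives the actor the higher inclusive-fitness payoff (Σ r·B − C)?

Option 1

Option 1: r to a grandoffspring = 0.25.
Option 1: r to a full sibling = 0.5.
Option 1: Σ r·B − C = (1·0.25·0.0295 + 1·0.5·0.473) − 0.074 = 0.169875.
Option 2: r to a full sibling = 0.5.
Option 2: r to a half-niece or half-nephew = 0.125.
Option 2: Σ r·B − C = (1·0.5·0.228 + 3·0.125·0.125) − 0.4 = -0.239125.
Option 1 has the higher net inclusive-fitness payoff.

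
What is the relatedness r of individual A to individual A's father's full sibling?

Each parent–offspring link contributes a factor of 1/2, and independent paths through distinct common ancestors add.
Full aunt/uncle↔niece/nephew: two paths of length 3 through the shared grandparent pair: r = 2·(1/2)^3 = 1/4.

0.25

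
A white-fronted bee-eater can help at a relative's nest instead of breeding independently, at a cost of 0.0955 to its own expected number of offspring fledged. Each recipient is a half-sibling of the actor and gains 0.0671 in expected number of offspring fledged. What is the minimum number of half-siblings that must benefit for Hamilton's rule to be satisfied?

r to a half-sibling = 0.25 (half-sibs share one parent — one path of length 2: r = (1/2)^2 = 1/4).
Hamilton's rule: n·r·B > C  ⇒  n > C/(r·B) = 0.0955/(0.25·0.0671) = 5.693.
The smallest integer exceeding 5.693 is 6.

6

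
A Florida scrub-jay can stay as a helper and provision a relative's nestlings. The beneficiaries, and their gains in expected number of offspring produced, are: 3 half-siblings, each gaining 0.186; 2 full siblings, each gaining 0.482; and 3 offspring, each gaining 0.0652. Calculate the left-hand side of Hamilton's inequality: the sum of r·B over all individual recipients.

0.7193

r to a half-sibling = 0.25 (half-sibs share one parent — one path of length 2: r = (1/2)^2 = 1/4).
r to a full sibling = 1/2 (full sibs share both parents — two paths of length 2: r = 2·(1/2)^2 = 1/2).
r to an offspring = 1/2 (one parent–offspring link: r = (1/2)^1 = 1/2).
Summing one r·B term per recipient: 3·0.25·0.186 + 2·0.5·0.482 + 3·0.5·0.0652 = 0.7193.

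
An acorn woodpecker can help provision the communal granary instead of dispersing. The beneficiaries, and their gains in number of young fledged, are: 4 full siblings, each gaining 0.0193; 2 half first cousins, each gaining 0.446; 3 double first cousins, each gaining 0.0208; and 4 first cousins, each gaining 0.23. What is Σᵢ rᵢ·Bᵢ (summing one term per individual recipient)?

r to a full sibling = 0.5 (full sibs share both parents — two paths of length 2: r = 2·(1/2)^2 = 1/2).
r to a half first cousin = 1/16 (half first cousins share one grandparent — one path of length 4: r = (1/2)^4 = 1/16).
r to a double first cousin = 0.25 (double first cousins share both grandparent pairs — four paths of length 4: r = 4·(1/2)^4 = 1/4).
r to a first cousin = 1/8 (first cousins share one grandparent pair — two paths of length 4: r = 2·(1/2)^4 = 1/8).
Summing one r·B term per recipient: 4·0.5·0.0193 + 2·0.0625·0.446 + 3·0.25·0.0208 + 4·0.125·0.23 = 0.22495.

0.22495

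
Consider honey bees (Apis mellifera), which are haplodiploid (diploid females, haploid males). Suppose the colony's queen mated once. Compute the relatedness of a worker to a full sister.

0.75

Haplodiploid full sisters inherit their father's entire haploid genome identically (contributing 1/2) and on average half of their mother's contribution (1/2 · 1/2 = 1/4); r = 1/2 + 1/4 = 3/4.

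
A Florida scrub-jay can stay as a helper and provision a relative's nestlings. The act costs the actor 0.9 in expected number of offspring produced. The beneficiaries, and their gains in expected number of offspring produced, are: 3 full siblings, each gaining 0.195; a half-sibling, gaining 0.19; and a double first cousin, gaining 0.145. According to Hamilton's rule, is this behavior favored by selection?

Hamilton's rule: the trait is favored when the sum of r·B over every recipient exceeds the actor's cost C.
r to a full sibling = 0.5 (full sibs share both parents — two paths of length 2: r = 2·(1/2)^2 = 1/2).
r to a half-sibling = 1/4 (half-sibs share one parent — one path of length 2: r = (1/2)^2 = 1/4).
r to a double first cousin = 0.25 (double first cousins share both grandparent pairs — four paths of length 4: r = 4·(1/2)^4 = 1/4).
Summing one r·B term per recipient: 3·0.5·0.195 + 1·0.25·0.19 + 1·0.25·0.145 = 0.37625.
0.37625 < 0.9: the indirect benefit is less than the cost.

No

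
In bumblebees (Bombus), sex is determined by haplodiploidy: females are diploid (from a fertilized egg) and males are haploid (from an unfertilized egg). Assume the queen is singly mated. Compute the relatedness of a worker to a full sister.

0.75

Haplodiploid full sisters inherit their father's entire haploid genome identically (contributing 1/2) and on average half of their mother's contribution (1/2 · 1/2 = 1/4); r = 1/2 + 1/4 = 3/4.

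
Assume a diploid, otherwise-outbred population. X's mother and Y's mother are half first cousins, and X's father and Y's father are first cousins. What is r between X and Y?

Wright's path rule: contributions from independent ancestry routes add.
X and Y are related in two ways: half second cousins through their mothers (r = 1/64) and second cousins through their fathers (r = 1/32).
r = 1/64 + 1/32 = 3/64 = 0.046875.

0.046875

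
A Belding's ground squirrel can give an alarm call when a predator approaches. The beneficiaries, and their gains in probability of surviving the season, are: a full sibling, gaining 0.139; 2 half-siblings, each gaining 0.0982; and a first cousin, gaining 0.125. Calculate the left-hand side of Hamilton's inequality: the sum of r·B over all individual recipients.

0.134225

r to a full sibling = 0.5 (full sibs share both parents — two paths of length 2: r = 2·(1/2)^2 = 1/2).
r to a half-sibling = 0.25 (half-sibs share one parent — one path of length 2: r = (1/2)^2 = 1/4).
r to a first cousin = 1/8 (first cousins share one grandparent pair — two paths of length 4: r = 2·(1/2)^4 = 1/8).
Summing one r·B term per recipient: 1·0.5·0.139 + 2·0.25·0.0982 + 1·0.125·0.125 = 0.134225.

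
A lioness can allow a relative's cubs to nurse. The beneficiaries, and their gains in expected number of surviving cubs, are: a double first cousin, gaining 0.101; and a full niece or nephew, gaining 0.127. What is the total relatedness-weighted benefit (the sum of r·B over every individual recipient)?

r to a double first cousin = 1/4 (double first cousins share both grandparent pairs — four paths of length 4: r = 4·(1/2)^4 = 1/4).
r to a full niece or nephew = 1/4 (full aunt/uncle↔niece/nephew: two paths of length 3 through the shared grandparent pair: r = 2·(1/2)^3 = 1/4).
Summing one r·B term per recipient: 1·0.25·0.101 + 1·0.25·0.127 = 0.057.

0.057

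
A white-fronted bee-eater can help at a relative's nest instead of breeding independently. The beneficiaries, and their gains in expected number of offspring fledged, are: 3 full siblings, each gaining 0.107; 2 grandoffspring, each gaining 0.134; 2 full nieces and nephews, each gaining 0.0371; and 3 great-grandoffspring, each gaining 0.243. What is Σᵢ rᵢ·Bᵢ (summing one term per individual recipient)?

0.337175

r to a full sibling = 0.5 (full sibs share both parents — two paths of length 2: r = 2·(1/2)^2 = 1/2).
r to a grandoffspring = 0.25 (two parent–offspring links: r = (1/2)^2 = 1/4).
r to a full niece or nephew = 0.25 (full aunt/uncle↔niece/nephew: two paths of length 3 through the shared grandparent pair: r = 2·(1/2)^3 = 1/4).
r to a great-grandoffspring = 0.125 (three parent–offspring links: r = (1/2)^3 = 1/8).
Summing one r·B term per recipient: 3·0.5·0.107 + 2·0.25·0.134 + 2·0.25·0.0371 + 3·0.125·0.243 = 0.337175.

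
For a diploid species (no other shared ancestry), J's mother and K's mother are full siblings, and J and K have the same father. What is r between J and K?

0.375

Wright's path rule: contributions from independent ancestry routes add.
J and K are related in two ways: first cousins through their mothers (r = 1/8) and half-sibs through their shared father (r = 1/4).
r = 1/8 + 1/4 = 3/8 = 0.375.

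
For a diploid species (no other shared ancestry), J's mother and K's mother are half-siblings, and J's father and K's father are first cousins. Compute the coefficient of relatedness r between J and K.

0.09375

With two independent routes of shared ancestry, r is the sum of the two contributions.
J and K are related in two ways: half first cousins through their mothers (r = 1/16) and second cousins through their fathers (r = 1/32).
r = 1/16 + 1/32 = 0.09375.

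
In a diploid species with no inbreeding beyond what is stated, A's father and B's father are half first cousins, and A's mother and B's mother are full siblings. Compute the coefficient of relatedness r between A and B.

0.140625

Wright's path rule: contributions from independent ancestry routes add.
A and B are related in two ways: half second cousins through their fathers (r = 1/64) and first cousins through their mothers (r = 1/8).
r = 1/64 + 1/8 = 0.140625.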